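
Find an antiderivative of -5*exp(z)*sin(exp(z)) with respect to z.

Let u = exp(z), so du = (exp(z)) dz.
Rewriting, the integral becomes -5·∫ sin(u) du = -5·-cos(u).
Substituting back, u = exp(z).

5*cos(exp(z)) + C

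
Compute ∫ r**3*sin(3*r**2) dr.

Let u = r², du = 2r dr; rewrite as (1/2)∫ u^1·sin(3u) du.
Now integrate by parts 1 time.

-r**2*cos(3*r**2)/6 + sin(3*r**2)/18 + C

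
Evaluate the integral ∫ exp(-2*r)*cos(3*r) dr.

Let I denote the integral. Integrate by parts with u = cos(3*r), dv = exp(-2*r) dr, so v = -exp(-2*r)/2: I = -exp(-2*r)*cos(3*r)/2 − (3/2)·∫ exp(-2*r)*sin(3*r) dr.
Apply parts again with u = sin(3*r), dv = exp(-2*r) dr: ∫ exp(-2*r)*sin(3*r) dr = -exp(-2*r)*sin(3*r)/2 + (3/2)·I. Substituting back brings back I: I = 3*exp(-2*r)*sin(3*r)/4 - exp(-2*r)*cos(3*r)/2 − (9/4)·I.
Solving for I: (1 + 9/4)·I equals the remaining terms, so I = (4/13)·(3*exp(-2*r)*sin(3*r)/4 - exp(-2*r)*cos(3*r)/2).

3*exp(-2*r)*sin(3*r)/13 - 2*exp(-2*r)*cos(3*r)/13 + C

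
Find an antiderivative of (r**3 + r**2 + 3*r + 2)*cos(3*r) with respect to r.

Use integration by parts with u = r**3 + r**2 + 3*r + 2, dv = cos(3*r) dr, so v = sin(3*r)/3.
Apply parts 3 times (tabular method): alternate signs, differentiate u down to 0, integrate dv up.

r**3*sin(3*r)/3 + r**2*sin(3*r)/3 + r**2*cos(3*r)/3 + 7*r*sin(3*r)/9 + 2*r*cos(3*r)/9 + 16*sin(3*r)/27 + 7*cos(3*r)/27 + C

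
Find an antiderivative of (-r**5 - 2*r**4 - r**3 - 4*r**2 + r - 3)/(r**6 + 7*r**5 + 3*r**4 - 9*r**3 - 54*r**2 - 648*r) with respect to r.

Factor the denominator: r*(r - 3)*(r + 4)*(r + 6)*(r**2 + 9).
Partial-fraction decomposition: -(20*r - 51)/(135*(r**2 + 9)) - 583/(540*(r + 6)) + 101/(280*(r + 4)) - 26/(189*(r - 3)) + 1/(216*r).
Integrate each term; A/(r−a) gives A·log|r−a|; the (Br+D)/(r²+p²) term gives a log and an atan.

log(r)/216 - 26*log(r - 3)/189 + 101*log(r + 4)/280 - 583*log(r + 6)/540 - 2*log(r**2 + 9)/27 + 17*atan(r/3)/135 + C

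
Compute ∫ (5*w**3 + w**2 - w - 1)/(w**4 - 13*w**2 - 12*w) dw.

log(w)/12 + 331*log(w - 4)/140 - 2*log(w + 1)/5 + 62*log(w + 3)/21 + C

Factor the denominator: w*(w - 4)*(w + 1)*(w + 3).
Partial-fraction decomposition: 62/(21*(w + 3)) - 2/(5*(w + 1)) + 331/(140*(w - 4)) + 1/(12*w).
Integrate each term: A/(w−a) contributes A·log|w−a|.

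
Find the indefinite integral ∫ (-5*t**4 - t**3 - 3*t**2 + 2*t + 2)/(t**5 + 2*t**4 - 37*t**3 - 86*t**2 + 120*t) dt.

log(t)/60 - 679*log(t - 6)/330 + log(t - 1)/30 + 127*log(t + 4)/20 - 3083*log(t + 5)/330 + C

Factor the denominator: t*(t - 6)*(t - 1)*(t + 4)*(t + 5).
Partial-fraction decomposition: -3083/(330*(t + 5)) + 127/(20*(t + 4)) + 1/(30*(t - 1)) - 679/(330*(t - 6)) + 1/(60*t).
Integrate each term: A/(t−a) contributes A·log|t−a|.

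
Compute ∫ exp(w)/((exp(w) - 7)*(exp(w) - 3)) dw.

Let u = e^w, du = e^w dw.
The integral becomes ∫ du/((u-7)(u-3)); decompose into partial fractions.

log(exp(w) - 7)/4 - log(exp(w) - 3)/4 + C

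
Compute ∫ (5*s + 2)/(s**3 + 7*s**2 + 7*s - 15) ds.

Factor the denominator: (s - 1)*(s + 3)*(s + 5).
Partial-fraction decomposition: -23/(12*(s + 5)) + 13/(8*(s + 3)) + 7/(24*(s - 1)).
Integrate each term: A/(s−a) contributes A·log|s−a|.

7*log(s - 1)/24 + 13*log(s + 3)/8 - 23*log(s + 5)/12 + C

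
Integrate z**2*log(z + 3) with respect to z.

z**3*log(z + 3)/3 - z**3/9 + z**2/2 - 3*z + 9*log(z + 3) + C

Use integration by parts with u = log(z + 3), dv = z**2 dz.
Then du = 1/(z + 3) dz and v = z**3/3.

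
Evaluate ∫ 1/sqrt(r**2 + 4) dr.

log(r + sqrt(r**2 + 4)) + C

Substitute r = 2·tan(θ), so dr = 2·sec(θ)^2 dθ and the radical becomes sqrt(r**2 + 4) = 2·sec(θ) by the Pythagorean identity.
Integrate the resulting trig expression in θ, then back-substitute tan(θ) = r/2, sec(θ) = sqrt(r**2 + 4)/2 (absorbing any constant into C).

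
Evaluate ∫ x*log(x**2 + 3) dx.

Let u = x**2 + 3, so du = (2*x) dx.
The integral becomes (1/2)·∫ log(u) du; integrate by parts with u′=log(u), dv′=du.

x**2*log(x**2 + 3)/2 - x**2/2 + 3*log(x**2 + 3)/2 + C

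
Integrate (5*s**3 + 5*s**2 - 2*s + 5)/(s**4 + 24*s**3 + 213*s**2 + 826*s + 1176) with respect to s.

-227*log(s + 4)/18 + 883*log(s + 6)/2 - 3815*log(s + 7)/9 + 1451/(3*s + 21) + C

Factor the denominator: (s + 4)*(s + 6)*(s + 7)**2.
Partial-fraction decomposition: -3815/(9*(s + 7)) - 1451/(3*(s + 7)**2) + 883/(2*(s + 6)) - 227/(18*(s + 4)).
Integrate each term; A/(s−a) gives A·log|s−a|; A/(s−a)² gives −A/(s−a).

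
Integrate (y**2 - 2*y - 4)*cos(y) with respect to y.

y**2*sin(y) - 2*y*sin(y) + 2*y*cos(y) - 6*sin(y) - 2*cos(y) + C

Use integration by parts with u = y**2 - 2*y - 4, dv = cos(y) dy, so v = sin(y).
Apply parts 2 times (tabular method): alternate signs, differentiate u down to 0, integrate dv up.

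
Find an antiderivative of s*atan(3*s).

s**2*atan(3*s)/2 - s/6 + atan(3*s)/18 + C

Use integration by parts with u = arctan(3*s), dv = s ds.
Then du = 3/(9*s**2 + 1) ds.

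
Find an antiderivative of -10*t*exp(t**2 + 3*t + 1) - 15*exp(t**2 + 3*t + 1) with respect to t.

Let u = t**2 + 3*t + 1, so du = (2*t + 3) dt.
Rewriting, the integral becomes -5·∫ e^u du = -5·e^u.
Substituting back, u = t**2 + 3*t + 1.

-5*exp(t**2 + 3*t + 1) + C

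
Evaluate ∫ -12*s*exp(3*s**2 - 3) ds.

Let u = 3*s**2 - 3, so du = (6*s) ds.
Rewriting, the integral becomes -2·∫ e^u du = -2·e^u.
Substituting back, u = 3*s**2 - 3.

-2*exp(3*s**2 - 3) + C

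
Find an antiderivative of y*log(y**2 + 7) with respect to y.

Let u = y**2 + 7, so du = (2*y) dy.
The integral becomes (1/2)·∫ log(u) du; integrate by parts with u′=log(u), dv′=du.

y**2*log(y**2 + 7)/2 - y**2/2 + 7*log(y**2 + 7)/2 + C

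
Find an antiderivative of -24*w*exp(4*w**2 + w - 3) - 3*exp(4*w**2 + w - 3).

-3*exp(4*w**2 + w - 3) + C

Let u = 4*w**2 + w - 3, so du = (8*w + 1) dw.
Rewriting, the integral becomes -3·∫ e^u du = -3·e^u.
Substituting back, u = 4*w**2 + w - 3.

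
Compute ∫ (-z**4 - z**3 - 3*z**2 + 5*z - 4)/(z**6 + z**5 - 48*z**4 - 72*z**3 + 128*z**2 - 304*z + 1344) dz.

Factor the denominator: (z - 7)*(z - 2)*(z + 4)*(z + 6)*(z**2 + 4).
Partial-fraction decomposition: (55*z - 92)/(4240*(z**2 + 4)) + 47/(320*(z + 6)) - 1/(10*(z + 4)) + 1/(64*(z - 2)) - 4/(53*(z - 7)).
Integrate each term; A/(z−a) gives A·log|z−a|; the (Bz+D)/(z²+p²) term gives a log and an atan.

-4*log(z - 7)/53 + log(z - 2)/64 - log(z + 4)/10 + 47*log(z + 6)/320 + 11*log(z**2 + 4)/1696 - 23*atan(z/2)/2120 + C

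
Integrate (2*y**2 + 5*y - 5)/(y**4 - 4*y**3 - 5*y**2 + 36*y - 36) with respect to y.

14*log(y - 3)/3 - 117*log(y - 2)/25 + log(y + 3)/75 + 13/(5*y - 10) + C

Factor the denominator: (y - 3)*(y - 2)**2*(y + 3).
Partial-fraction decomposition: 1/(75*(y + 3)) - 117/(25*(y - 2)) - 13/(5*(y - 2)**2) + 14/(3*(y - 3)).
Integrate each term; A/(y−a) gives A·log|y−a|; A/(y−a)² gives −A/(y−a).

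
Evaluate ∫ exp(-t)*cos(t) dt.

Let I denote the integral. Integrate by parts with u = cos(t), dv = exp(-t) dt, so v = -exp(-t): I = -exp(-t)*cos(t) − ∫ exp(-t)*sin(t) dt.
Apply parts again with u = sin(t), dv = exp(-t) dt: ∫ exp(-t)*sin(t) dt = -exp(-t)*sin(t) + I. Substituting back brings back I: I = exp(-t)*sin(t) - exp(-t)*cos(t) − I.
Solving for I: (1 + 1)·I equals the remaining terms, so I = (1/2)·(exp(-t)*sin(t) - exp(-t)*cos(t)).

exp(-t)*sin(t)/2 - exp(-t)*cos(t)/2 + C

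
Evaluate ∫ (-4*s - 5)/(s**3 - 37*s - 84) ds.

Factor the denominator: (s - 7)*(s + 3)*(s + 4).
Partial-fraction decomposition: 1/(s + 4) - 7/(10*(s + 3)) - 3/(10*(s - 7)).
Integrate each term: A/(s−a) contributes A·log|s−a|.

-3*log(s - 7)/10 - 7*log(s + 3)/10 + log(s + 4) + C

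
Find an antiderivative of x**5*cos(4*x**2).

x**4*sin(4*x**2)/8 + x**2*cos(4*x**2)/16 - sin(4*x**2)/64 + C

Let u = x², du = 2x dx; rewrite as (1/2)∫ u^2·cos(4u) du.
Now integrate by parts 2 times.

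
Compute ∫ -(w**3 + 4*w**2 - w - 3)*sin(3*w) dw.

Use integration by parts with u = w**3 + 4*w**2 - w - 3, dv = -sin(3*w) dw, so v = cos(3*w)/3.
Apply parts 3 times (tabular method): alternate signs, differentiate u down to 0, integrate dv up.

w**3*cos(3*w)/3 - w**2*sin(3*w)/3 + 4*w**2*cos(3*w)/3 - 8*w*sin(3*w)/9 - 5*w*cos(3*w)/9 + 5*sin(3*w)/27 - 35*cos(3*w)/27 + C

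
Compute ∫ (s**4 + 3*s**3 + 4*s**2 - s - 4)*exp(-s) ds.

Use integration by parts with u = s**4 + 3*s**3 + 4*s**2 - s - 4, dv = exp(-s) ds, so v = -exp(-s).
Apply parts 4 times (tabular method): alternate signs, differentiate u down to 0, integrate dv up.

(-s**4 - 7*s**3 - 25*s**2 - 49*s - 45)*exp(-s) + C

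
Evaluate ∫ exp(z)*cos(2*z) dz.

2*exp(z)*sin(2*z)/5 + exp(z)*cos(2*z)/5 + C

Let I denote the integral. Integrate by parts with u = cos(2*z), dv = exp(z) dz, so v = exp(z): I = exp(z)*cos(2*z) + 2·∫ exp(z)*sin(2*z) dz.
Apply parts again with u = sin(2*z), dv = exp(z) dz: ∫ exp(z)*sin(2*z) dz = exp(z)*sin(2*z) − 2·I. Substituting back brings back I: I = 2*exp(z)*sin(2*z) + exp(z)*cos(2*z) − 4·I.
Solving for I: (1 + 4)·I equals the remaining terms, so I = (1/5)·(2*exp(z)*sin(2*z) + exp(z)*cos(2*z)).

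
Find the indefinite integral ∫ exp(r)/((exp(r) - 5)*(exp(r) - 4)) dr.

log(exp(r) - 5) - log(exp(r) - 4) + C

Let u = e^r, du = e^r dr.
The integral becomes ∫ du/((u-4)(u-5)); decompose into partial fractions.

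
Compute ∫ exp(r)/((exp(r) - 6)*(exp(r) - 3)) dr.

log(exp(r) - 6)/3 - log(exp(r) - 3)/3 + C

Let u = e^r, du = e^r dr.
The integral becomes ∫ du/((u-6)(u-3)); decompose into partial fractions.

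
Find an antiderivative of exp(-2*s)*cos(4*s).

Let I denote the integral. Integrate by parts with u = cos(4*s), dv = exp(-2*s) ds, so v = -exp(-2*s)/2: I = -exp(-2*s)*cos(4*s)/2 − 2·∫ exp(-2*s)*sin(4*s) ds.
Apply parts again with u = sin(4*s), dv = exp(-2*s) ds: ∫ exp(-2*s)*sin(4*s) ds = -exp(-2*s)*sin(4*s)/2 + 2·I. Substituting back brings back I: I = exp(-2*s)*sin(4*s) - exp(-2*s)*cos(4*s)/2 − 4·I.
Solving for I: (1 + 4)·I equals the remaining terms, so I = (1/5)·(exp(-2*s)*sin(4*s) - exp(-2*s)*cos(4*s)/2).

exp(-2*s)*sin(4*s)/5 - exp(-2*s)*cos(4*s)/10 + C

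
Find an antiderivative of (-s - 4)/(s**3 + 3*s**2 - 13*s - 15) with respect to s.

Factor the denominator: (s - 3)*(s + 1)*(s + 5).
Partial-fraction decomposition: 1/(32*(s + 5)) + 3/(16*(s + 1)) - 7/(32*(s - 3)).
Integrate each term: A/(s−a) contributes A·log|s−a|.

-7*log(s - 3)/32 + 3*log(s + 1)/16 + log(s + 5)/32 + C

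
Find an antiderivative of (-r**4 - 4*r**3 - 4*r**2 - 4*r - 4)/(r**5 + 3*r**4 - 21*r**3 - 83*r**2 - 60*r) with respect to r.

Factor the denominator: r*(r - 5)*(r + 1)*(r + 3)*(r + 4).
Partial-fraction decomposition: -13/(27*(r + 4)) + 1/(48*(r + 3)) - 1/(36*(r + 1)) - 1249/(2160*(r - 5)) + 1/(15*r).
Integrate each term: A/(r−a) contributes A·log|r−a|.

log(r)/15 - 1249*log(r - 5)/2160 - log(r + 1)/36 + log(r + 3)/48 - 13*log(r + 4)/27 + C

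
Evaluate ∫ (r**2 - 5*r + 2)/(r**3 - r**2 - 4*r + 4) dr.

Factor the denominator: (r - 2)*(r - 1)*(r + 2).
Partial-fraction decomposition: 4/(3*(r + 2)) + 2/(3*(r - 1)) - 1/(r - 2).
Integrate each term: A/(r−a) contributes A·log|r−a|.

-log(r - 2) + 2*log(r - 1)/3 + 4*log(r + 2)/3 + C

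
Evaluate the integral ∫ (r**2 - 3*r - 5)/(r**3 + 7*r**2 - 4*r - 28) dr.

Factor the denominator: (r - 2)*(r + 2)*(r + 7).
Partial-fraction decomposition: 13/(9*(r + 7)) - 1/(4*(r + 2)) - 7/(36*(r - 2)).
Integrate each term: A/(r−a) contributes A·log|r−a|.

-7*log(r - 2)/36 - log(r + 2)/4 + 13*log(r + 7)/9 + C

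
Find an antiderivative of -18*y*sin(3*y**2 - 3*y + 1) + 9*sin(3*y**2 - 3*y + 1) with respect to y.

3*cos(3*y**2 - 3*y + 1) + C

Let u = 3*y**2 - 3*y + 1, so du = (6*y - 3) dy.
Rewriting, the integral becomes -3·∫ sin(u) du = -3·-cos(u).
Substituting back, u = 3*y**2 - 3*y + 1.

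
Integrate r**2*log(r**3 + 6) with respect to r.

Let u = r**3 + 6, so du = (3*r**2) dr.
The integral becomes (1/3)·∫ log(u) du; integrate by parts with u′=log(u), dv′=du.

r**3*log(r**3 + 6)/3 - r**3/3 + 2*log(r**3 + 6) + C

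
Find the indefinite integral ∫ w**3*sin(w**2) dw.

-w**2*cos(w**2)/2 + sin(w**2)/2 + C

Let u = w², du = 2w dw; rewrite as (1/2)∫ u^1·sin(1u) du.
Now integrate by parts 1 time.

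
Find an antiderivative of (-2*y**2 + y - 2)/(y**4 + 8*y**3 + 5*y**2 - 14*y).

Factor the denominator: y*(y - 1)*(y + 2)*(y + 7).
Partial-fraction decomposition: 107/(280*(y + 7)) - 2/(5*(y + 2)) - 1/(8*(y - 1)) + 1/(7*y).
Integrate each term: A/(y−a) contributes A·log|y−a|.

log(y)/7 - log(y - 1)/8 - 2*log(y + 2)/5 + 107*log(y + 7)/280 + C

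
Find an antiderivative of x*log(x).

Use integration by parts with u = log(x), dv = x dx.
Then du = 1/x dx and v = x**2/2.

x**2*log(x)/2 - x**2/4 + C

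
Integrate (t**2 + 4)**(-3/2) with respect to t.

t/(4*sqrt(t**2 + 4)) + C

Substitute t = 2·tan(θ), so dt = 2·sec(θ)^2 dθ and the radical becomes sqrt(t**2 + 4) = 2·sec(θ) by the Pythagorean identity.
Integrate the resulting trig expression in θ, then back-substitute tan(θ) = t/2, sec(θ) = sqrt(t**2 + 4)/2 (absorbing any constant into C).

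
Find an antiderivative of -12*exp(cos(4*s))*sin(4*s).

Let u = cos(4*s), so du = (-4*sin(4*s)) ds.
Rewriting, the integral becomes 3·∫ e^u du = 3·e^u.
Substituting back, u = cos(4*s).

3*exp(cos(4*s)) + C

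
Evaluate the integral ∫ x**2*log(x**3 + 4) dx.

Let u = x**3 + 4, so du = (3*x**2) dx.
The integral becomes (1/3)·∫ log(u) du; integrate by parts with u′=log(u), dv′=du.

x**3*log(x**3 + 4)/3 - x**3/3 + 4*log(x**3 + 4)/3 + C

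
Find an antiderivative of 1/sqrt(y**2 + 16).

log(y + sqrt(y**2 + 16)) + C

Substitute y = 4·tan(θ), so dy = 4·sec(θ)^2 dθ and the radical becomes sqrt(y**2 + 16) = 4·sec(θ) by the Pythagorean identity.
Integrate the resulting trig expression in θ, then back-substitute tan(θ) = y/4, sec(θ) = sqrt(y**2 + 16)/4 (absorbing any constant into C).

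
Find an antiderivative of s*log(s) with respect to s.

Use integration by parts with u = log(s), dv = s ds.
Then du = 1/s ds and v = s**2/2.

s**2*log(s)/2 - s**2/4 + C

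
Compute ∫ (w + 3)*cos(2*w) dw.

Use integration by parts with u = w + 3, dv = cos(2*w) dw, so v = sin(2*w)/2.
Apply parts 1 times (tabular method): alternate signs, differentiate u down to 0, integrate dv up.

w*sin(2*w)/2 + 3*sin(2*w)/2 + cos(2*w)/4 + C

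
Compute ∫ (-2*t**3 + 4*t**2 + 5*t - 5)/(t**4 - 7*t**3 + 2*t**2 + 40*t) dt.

Factor the denominator: t*(t - 5)*(t - 4)*(t + 2).
Partial-fraction decomposition: -17/(84*(t + 2)) + 49/(24*(t - 4)) - 26/(7*(t - 5)) - 1/(8*t).
Integrate each term: A/(t−a) contributes A·log|t−a|.

-log(t)/8 - 26*log(t - 5)/7 + 49*log(t - 4)/24 - 17*log(t + 2)/84 + C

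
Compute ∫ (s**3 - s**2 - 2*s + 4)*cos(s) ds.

s**3*sin(s) - s**2*sin(s) + 3*s**2*cos(s) - 8*s*sin(s) - 2*s*cos(s) + 6*sin(s) - 8*cos(s) + C

Use integration by parts with u = s**3 - s**2 - 2*s + 4, dv = cos(s) ds, so v = sin(s).
Apply parts 3 times (tabular method): alternate signs, differentiate u down to 0, integrate dv up.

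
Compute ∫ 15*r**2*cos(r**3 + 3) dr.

5*sin(r**3 + 3) + C

Let u = r**3 + 3, so du = (3*r**2) dr.
Rewriting, the integral becomes 5·∫ cos(u) du = 5·sin(u).
Substituting back, u = r**3 + 3.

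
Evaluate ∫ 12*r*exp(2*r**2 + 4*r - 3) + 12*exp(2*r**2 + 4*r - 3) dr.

Let u = 2*r**2 + 4*r - 3, so du = (4*r + 4) dr.
Rewriting, the integral becomes 3·∫ e^u du = 3·e^u.
Substituting back, u = 2*r**2 + 4*r - 3.

3*exp(2*r**2 + 4*r - 3) + C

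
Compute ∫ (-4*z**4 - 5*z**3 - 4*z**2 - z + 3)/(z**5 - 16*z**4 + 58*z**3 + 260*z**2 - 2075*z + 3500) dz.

Factor the denominator: (z - 7)*(z - 5)**2*(z - 4)*(z + 5).
Partial-fraction decomposition: -1967/(10800*(z + 5)) + 1409/(27*(z - 4)) + 2399/(100*(z - 5)) + 3227/(20*(z - 5)**2) - 11519/(144*(z - 7)).
Integrate each term; A/(z−a) gives A·log|z−a|; A/(z−a)² gives −A/(z−a).

-11519*log(z - 7)/144 + 2399*log(z - 5)/100 + 1409*log(z - 4)/27 - 1967*log(z + 5)/10800 - 3227/(20*z - 100) + C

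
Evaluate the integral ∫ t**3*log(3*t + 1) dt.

t**4*log(3*t + 1)/4 - t**4/16 + t**3/36 - t**2/72 + t/108 - log(3*t + 1)/324 + C

Use integration by parts with u = log(3*t + 1), dv = t**3 dt.
Then du = 3/(3*t + 1) dt and v = t**4/4.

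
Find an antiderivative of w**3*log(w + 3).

w**4*log(w + 3)/4 - w**4/16 + w**3/4 - 9*w**2/8 + 27*w/4 - 81*log(w + 3)/4 + C

Use integration by parts with u = log(w + 3), dv = w**3 dw.
Then du = 1/(w + 3) dw and v = w**4/4.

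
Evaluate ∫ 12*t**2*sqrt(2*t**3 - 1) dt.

Let u = 2*t**3 - 1, so du = (6*t**2) dt.
Rewriting, the integral becomes 2·∫ √u du = 2·(2/3)u^(3/2).
Substituting back, u = 2*t**3 - 1.

4*(2*t**3 - 1)**(3/2)/3 + C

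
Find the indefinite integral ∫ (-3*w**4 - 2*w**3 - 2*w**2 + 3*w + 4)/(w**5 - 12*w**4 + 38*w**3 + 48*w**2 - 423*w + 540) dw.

-539*log(w - 5)/8 + 912*log(w - 4)/7 - 2369*log(w - 3)/36 - 53*log(w + 3)/504 + 151/(6*w - 18) + C

Factor the denominator: (w - 5)*(w - 4)*(w - 3)**2*(w + 3).
Partial-fraction decomposition: -53/(504*(w + 3)) - 2369/(36*(w - 3)) - 151/(6*(w - 3)**2) + 912/(7*(w - 4)) - 539/(8*(w - 5)).
Integrate each term; A/(w−a) gives A·log|w−a|; A/(w−a)² gives −A/(w−a).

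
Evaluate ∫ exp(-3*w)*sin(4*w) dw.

Let I denote the integral. Integrate by parts with u = sin(4*w), dv = exp(-3*w) dw, so v = -exp(-3*w)/3: I = -exp(-3*w)*sin(4*w)/3 + (4/3)·∫ exp(-3*w)*cos(4*w) dw.
Apply parts again with u = cos(4*w), dv = exp(-3*w) dw: ∫ exp(-3*w)*cos(4*w) dw = -exp(-3*w)*cos(4*w)/3 − (4/3)·I. Substituting back brings back I: I = -exp(-3*w)*sin(4*w)/3 - 4*exp(-3*w)*cos(4*w)/9 − (16/9)·I.
Solving for I: (1 + 16/9)·I equals the remaining terms, so I = (9/25)·(-exp(-3*w)*sin(4*w)/3 - 4*exp(-3*w)*cos(4*w)/9).

-3*exp(-3*w)*sin(4*w)/25 - 4*exp(-3*w)*cos(4*w)/25 + C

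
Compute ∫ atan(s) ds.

Use integration by parts with u = arctan(s), dv = ds.
Then du = 1/(s**2 + 1) ds.

s*atan(s) - log(s**2 + 1)/2 + C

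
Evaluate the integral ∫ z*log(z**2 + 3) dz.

Let u = z**2 + 3, so du = (2*z) dz.
The integral becomes (1/2)·∫ log(u) du; integrate by parts with u′=log(u), dv′=du.

z**2*log(z**2 + 3)/2 - z**2/2 + 3*log(z**2 + 3)/2 + C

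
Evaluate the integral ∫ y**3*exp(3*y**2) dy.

(3*y**2 - 1)*exp(3*y**2)/18 + C

Let u = y², du = 2y dy; rewrite as (1/2)∫ u^1·exp(3u) du.
Now integrate by parts 1 time.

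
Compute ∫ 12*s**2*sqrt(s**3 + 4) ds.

Let u = s**3 + 4, so du = (3*s**2) ds.
Rewriting, the integral becomes 4·∫ √u du = 4·(2/3)u^(3/2).
Substituting back, u = s**3 + 4.

8*(s**3 + 4)**(3/2)/3 + C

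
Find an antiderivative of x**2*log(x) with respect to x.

x**3*log(x)/3 - x**3/9 + C

Use integration by parts with u = log(x), dv = x**2 dx.
Then du = 1/x dx and v = x**3/3.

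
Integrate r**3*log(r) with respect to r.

r**4*log(r)/4 - r**4/16 + C

Use integration by parts with u = log(r), dv = r**3 dr.
Then du = 1/r dr and v = r**4/4.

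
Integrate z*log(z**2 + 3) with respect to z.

z**2*log(z**2 + 3)/2 - z**2/2 + 3*log(z**2 + 3)/2 + C

Let u = z**2 + 3, so du = (2*z) dz.
The integral becomes (1/2)·∫ log(u) du; integrate by parts with u′=log(u), dv′=du.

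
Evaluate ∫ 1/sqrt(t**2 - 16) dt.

Substitute t = 4·sec(θ), so dt = 4·sec(θ)*tan(θ) dθ and the radical becomes sqrt(t**2 - 16) = 4·tan(θ) by the Pythagorean identity.
Integrate the resulting trig expression in θ, then back-substitute sec(θ) = t/4, tan(θ) = sqrt(t**2 - 16)/4 (absorbing any constant into C).

log(t + sqrt(t**2 - 16)) + C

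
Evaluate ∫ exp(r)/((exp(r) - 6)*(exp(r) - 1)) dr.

log(exp(r) - 6)/5 - log(exp(r) - 1)/5 + C

Let u = e^r, du = e^r dr.
The integral becomes ∫ du/((u-1)(u-6)); decompose into partial fractions.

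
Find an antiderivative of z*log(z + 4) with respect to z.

z**2*log(z + 4)/2 - z**2/4 + 2*z - 8*log(z + 4) + C

Use integration by parts with u = log(z + 4), dv = z dz.
Then du = 1/(z + 4) dz and v = z**2/2.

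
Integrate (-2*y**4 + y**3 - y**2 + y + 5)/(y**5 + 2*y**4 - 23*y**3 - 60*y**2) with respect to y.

11*log(y)/720 - 19*log(y - 5)/30 + 49*log(y + 3)/18 - 197*log(y + 4)/48 + 1/(12*y) + C

Factor the denominator: y**2*(y - 5)*(y + 3)*(y + 4).
Partial-fraction decomposition: -197/(48*(y + 4)) + 49/(18*(y + 3)) - 19/(30*(y - 5)) + 11/(720*y) - 1/(12*y**2).
Integrate each term; A/(y−a) gives A·log|y−a|; A/(y−a)² gives −A/(y−a).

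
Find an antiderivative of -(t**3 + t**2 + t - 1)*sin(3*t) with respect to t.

Use integration by parts with u = t**3 + t**2 + t - 1, dv = -sin(3*t) dt, so v = cos(3*t)/3.
Apply parts 3 times (tabular method): alternate signs, differentiate u down to 0, integrate dv up.

t**3*cos(3*t)/3 - t**2*sin(3*t)/3 + t**2*cos(3*t)/3 - 2*t*sin(3*t)/9 + t*cos(3*t)/9 - sin(3*t)/27 - 11*cos(3*t)/27 + C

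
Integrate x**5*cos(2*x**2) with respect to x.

x**4*sin(2*x**2)/4 + x**2*cos(2*x**2)/4 - sin(2*x**2)/8 + C

Let u = x², du = 2x dx; rewrite as (1/2)∫ u^2·cos(2u) du.
Now integrate by parts 2 times.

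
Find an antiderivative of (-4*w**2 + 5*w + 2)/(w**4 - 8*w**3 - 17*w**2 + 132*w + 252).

Factor the denominator: (w - 7)*(w - 6)*(w + 2)*(w + 3).
Partial-fraction decomposition: 49/(90*(w + 3)) - 1/(3*(w + 2)) + 14/(9*(w - 6)) - 53/(30*(w - 7)).
Integrate each term: A/(w−a) contributes A·log|w−a|.

-53*log(w - 7)/30 + 14*log(w - 6)/9 - log(w + 2)/3 + 49*log(w + 3)/90 + C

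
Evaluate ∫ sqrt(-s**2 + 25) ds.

s*sqrt(-s**2 + 25)/2 + 25*asin(s/5)/2 + C

Substitute s = 5·sin(θ), so ds = 5·cos(θ) dθ and the radical becomes sqrt(-s**2 + 25) = 5·cos(θ) by the Pythagorean identity.
Integrate the resulting trig expression in θ, then back-substitute θ = asin(s/5), sin(θ) = s/5, cos(θ) = sqrt(-s**2 + 25)/5 (absorbing any constant into C).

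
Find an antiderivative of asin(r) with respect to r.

Use integration by parts with u = arcsin(r), dv = dr.
Then du = 1/sqrt(-r**2 + 1) dr.

r*asin(r) + sqrt(-r**2 + 1) + C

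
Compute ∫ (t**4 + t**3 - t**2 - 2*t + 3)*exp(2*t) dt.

(4*t**4 - 4*t**3 + 2*t**2 - 10*t + 17)*exp(2*t)/8 + C

Use integration by parts with u = t**4 + t**3 - t**2 - 2*t + 3, dv = exp(2*t) dt, so v = exp(2*t)/2.
Apply parts 4 times (tabular method): alternate signs, differentiate u down to 0, integrate dv up.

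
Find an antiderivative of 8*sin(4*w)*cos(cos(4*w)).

-2*sin(cos(4*w)) + C

Let u = cos(4*w), so du = (-4*sin(4*w)) dw.
Rewriting, the integral becomes -2·∫ cos(u) du = -2·sin(u).
Substituting back, u = cos(4*w).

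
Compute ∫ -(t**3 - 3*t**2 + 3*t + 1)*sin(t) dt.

t**3*cos(t) - 3*t**2*sin(t) - 3*t**2*cos(t) + 6*t*sin(t) - 3*t*cos(t) + 3*sin(t) + 7*cos(t) + C

Use integration by parts with u = t**3 - 3*t**2 + 3*t + 1, dv = -sin(t) dt, so v = cos(t).
Apply parts 3 times (tabular method): alternate signs, differentiate u down to 0, integrate dv up.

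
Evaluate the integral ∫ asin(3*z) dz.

Use integration by parts with u = arcsin(3*z), dv = dz.
Then du = 3/sqrt(-9*z**2 + 1) dz.

z*asin(3*z) + sqrt(-9*z**2 + 1)/3 + C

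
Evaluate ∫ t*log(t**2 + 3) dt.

Let u = t**2 + 3, so du = (2*t) dt.
The integral becomes (1/2)·∫ log(u) du; integrate by parts with u′=log(u), dv′=du.

t**2*log(t**2 + 3)/2 - t**2/2 + 3*log(t**2 + 3)/2 + C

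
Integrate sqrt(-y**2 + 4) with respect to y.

y*sqrt(-y**2 + 4)/2 + 2*asin(y/2) + C

Substitute y = 2·sin(θ), so dy = 2·cos(θ) dθ and the radical becomes sqrt(-y**2 + 4) = 2·cos(θ) by the Pythagorean identity.
Integrate the resulting trig expression in θ, then back-substitute θ = asin(y/2), sin(θ) = y/2, cos(θ) = sqrt(-y**2 + 4)/2 (absorbing any constant into C).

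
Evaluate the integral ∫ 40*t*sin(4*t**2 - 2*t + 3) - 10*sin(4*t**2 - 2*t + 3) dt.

Let u = 4*t**2 - 2*t + 3, so du = (8*t - 2) dt.
Rewriting, the integral becomes 5·∫ sin(u) du = 5·-cos(u).
Substituting back, u = 4*t**2 - 2*t + 3.

-5*cos(4*t**2 - 2*t + 3) + C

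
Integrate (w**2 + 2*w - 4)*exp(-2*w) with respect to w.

Use integration by parts with u = w**2 + 2*w - 4, dv = exp(-2*w) dw, so v = -exp(-2*w)/2.
Apply parts 2 times (tabular method): alternate signs, differentiate u down to 0, integrate dv up.

(-2*w**2 - 6*w + 5)*exp(-2*w)/4 + C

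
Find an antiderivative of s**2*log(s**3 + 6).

Let u = s**3 + 6, so du = (3*s**2) ds.
The integral becomes (1/3)·∫ log(u) du; integrate by parts with u′=log(u), dv′=du.

s**3*log(s**3 + 6)/3 - s**3/3 + 2*log(s**3 + 6) + C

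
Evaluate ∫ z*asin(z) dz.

z**2*asin(z)/2 + z*sqrt(-z**2 + 1)/4 - asin(z)/4 + C

Use integration by parts with u = arcsin(z), dv = z dz.
Then du = 1/sqrt(-z**2 + 1) dz.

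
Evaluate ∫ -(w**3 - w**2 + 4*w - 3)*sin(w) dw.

w**3*cos(w) - 3*w**2*sin(w) - w**2*cos(w) + 2*w*sin(w) - 2*w*cos(w) + 2*sin(w) - cos(w) + C

Use integration by parts with u = w**3 - w**2 + 4*w - 3, dv = -sin(w) dw, so v = cos(w).
Apply parts 3 times (tabular method): alternate signs, differentiate u down to 0, integrate dv up.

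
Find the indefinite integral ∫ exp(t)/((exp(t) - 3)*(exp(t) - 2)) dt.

Let u = e^t, du = e^t dt.
The integral becomes ∫ du/((u-2)(u-3)); decompose into partial fractions.

log(exp(t) - 3) - log(exp(t) - 2) + C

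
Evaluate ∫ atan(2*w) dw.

w*atan(2*w) - log(4*w**2 + 1)/4 + C

Use integration by parts with u = arctan(2*w), dv = dw.
Then du = 2/(4*w**2 + 1) dw.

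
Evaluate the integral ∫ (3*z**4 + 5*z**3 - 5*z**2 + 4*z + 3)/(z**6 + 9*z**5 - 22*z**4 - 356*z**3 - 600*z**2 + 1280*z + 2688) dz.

Factor the denominator: (z - 6)*(z - 2)*(z + 2)*(z + 4)**2*(z + 7).
Partial-fraction decomposition: -5218/(5265*(z + 7)) + 1981/(2160*(z + 4)) - 71/(72*(z + 4)**2) - 17/(640*(z + 2)) - 79/(5184*(z - 2)) + 963/(8320*(z - 6)).
Integrate each term; A/(z−a) gives A·log|z−a|; A/(z−a)² gives −A/(z−a).

963*log(z - 6)/8320 - 79*log(z - 2)/5184 - 17*log(z + 2)/640 + 1981*log(z + 4)/2160 - 5218*log(z + 7)/5265 + 71/(72*z + 288) + C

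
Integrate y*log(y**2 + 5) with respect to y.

Let u = y**2 + 5, so du = (2*y) dy.
The integral becomes (1/2)·∫ log(u) du; integrate by parts with u′=log(u), dv′=du.

y**2*log(y**2 + 5)/2 - y**2/2 + 5*log(y**2 + 5)/2 + C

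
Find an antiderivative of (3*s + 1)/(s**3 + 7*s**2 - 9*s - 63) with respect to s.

Factor the denominator: (s - 3)*(s + 3)*(s + 7).
Partial-fraction decomposition: -1/(2*(s + 7)) + 1/(3*(s + 3)) + 1/(6*(s - 3)).
Integrate each term: A/(s−a) contributes A·log|s−a|.

log(s - 3)/6 + log(s + 3)/3 - log(s + 7)/2 + C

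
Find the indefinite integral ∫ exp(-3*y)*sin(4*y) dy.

-3*exp(-3*y)*sin(4*y)/25 - 4*exp(-3*y)*cos(4*y)/25 + C

Let I denote the integral. Integrate by parts with u = sin(4*y), dv = exp(-3*y) dy, so v = -exp(-3*y)/3: I = -exp(-3*y)*sin(4*y)/3 + (4/3)·∫ exp(-3*y)*cos(4*y) dy.
Apply parts again with u = cos(4*y), dv = exp(-3*y) dy: ∫ exp(-3*y)*cos(4*y) dy = -exp(-3*y)*cos(4*y)/3 − (4/3)·I. Substituting back brings back I: I = -exp(-3*y)*sin(4*y)/3 - 4*exp(-3*y)*cos(4*y)/9 − (16/9)·I.
Solving for I: (1 + 16/9)·I equals the remaining terms, so I = (9/25)·(-exp(-3*y)*sin(4*y)/3 - 4*exp(-3*y)*cos(4*y)/9).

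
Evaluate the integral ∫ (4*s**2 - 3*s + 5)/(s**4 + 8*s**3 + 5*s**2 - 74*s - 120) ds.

4*log(s - 3)/35 - 9*log(s + 2)/10 + 81*log(s + 4)/14 - 5*log(s + 5) + C

Factor the denominator: (s - 3)*(s + 2)*(s + 4)*(s + 5).
Partial-fraction decomposition: -5/(s + 5) + 81/(14*(s + 4)) - 9/(10*(s + 2)) + 4/(35*(s - 3)).
Integrate each term: A/(s−a) contributes A·log|s−a|.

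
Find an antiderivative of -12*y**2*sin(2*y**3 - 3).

Let u = 2*y**3 - 3, so du = (6*y**2) dy.
Rewriting, the integral becomes -2·∫ sin(u) du = -2·-cos(u).
Substituting back, u = 2*y**3 - 3.

2*cos(2*y**3 - 3) + C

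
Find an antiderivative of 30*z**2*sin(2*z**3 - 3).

Let u = 2*z**3 - 3, so du = (6*z**2) dz.
Rewriting, the integral becomes 5·∫ sin(u) du = 5·-cos(u).
Substituting back, u = 2*z**3 - 3.

-5*cos(2*z**3 - 3) + C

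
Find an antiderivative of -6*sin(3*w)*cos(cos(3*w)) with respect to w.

Let u = cos(3*w), so du = (-3*sin(3*w)) dw.
Rewriting, the integral becomes 2·∫ cos(u) du = 2·sin(u).
Substituting back, u = cos(3*w).

2*sin(cos(3*w)) + C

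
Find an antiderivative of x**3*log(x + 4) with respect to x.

Use integration by parts with u = log(x + 4), dv = x**3 dx.
Then du = 1/(x + 4) dx and v = x**4/4.

x**4*log(x + 4)/4 - x**4/16 + x**3/3 - 2*x**2 + 16*x - 64*log(x + 4) + C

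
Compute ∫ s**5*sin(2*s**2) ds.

Let u = s², du = 2s ds; rewrite as (1/2)∫ u^2·sin(2u) du.
Now integrate by parts 2 times.

-s**4*cos(2*s**2)/4 + s**2*sin(2*s**2)/4 + cos(2*s**2)/8 + C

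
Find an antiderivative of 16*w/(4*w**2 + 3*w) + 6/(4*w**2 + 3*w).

Let u = 4*w**2 + 3*w, so du = (8*w + 3) dw.
Rewriting, the integral becomes 2·∫ 1/u du = 2·log(u).
Substituting back, u = 4*w**2 + 3*w.

2*log(4*w**2 + 3*w) + C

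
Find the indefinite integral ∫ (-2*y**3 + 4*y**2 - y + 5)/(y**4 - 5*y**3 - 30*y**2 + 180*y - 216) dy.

-289*log(y - 6)/144 + 16*log(y - 3)/27 + 3*log(y - 2)/32 - 587*log(y + 6)/864 + C

Factor the denominator: (y - 6)*(y - 3)*(y - 2)*(y + 6).
Partial-fraction decomposition: -587/(864*(y + 6)) + 3/(32*(y - 2)) + 16/(27*(y - 3)) - 289/(144*(y - 6)).
Integrate each term: A/(y−a) contributes A·log|y−a|.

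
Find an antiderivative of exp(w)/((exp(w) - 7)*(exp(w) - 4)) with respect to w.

log(exp(w) - 7)/3 - log(exp(w) - 4)/3 + C

Let u = e^w, du = e^w dw.
The integral becomes ∫ du/((u-7)(u-4)); decompose into partial fractions.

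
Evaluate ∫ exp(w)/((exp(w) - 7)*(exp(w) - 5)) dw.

log(exp(w) - 7)/2 - log(exp(w) - 5)/2 + C

Let u = e^w, du = e^w dw.
The integral becomes ∫ du/((u-7)(u-5)); decompose into partial fractions.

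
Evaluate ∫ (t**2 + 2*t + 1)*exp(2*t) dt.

(2*t**2 + 2*t + 1)*exp(2*t)/4 + C

Use integration by parts with u = t**2 + 2*t + 1, dv = exp(2*t) dt, so v = exp(2*t)/2.
Apply parts 2 times (tabular method): alternate signs, differentiate u down to 0, integrate dv up.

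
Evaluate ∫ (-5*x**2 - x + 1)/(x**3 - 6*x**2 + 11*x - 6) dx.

-47*log(x - 3)/2 + 21*log(x - 2) - 5*log(x - 1)/2 + C

Factor the denominator: (x - 3)*(x - 2)*(x - 1).
Partial-fraction decomposition: -5/(2*(x - 1)) + 21/(x - 2) - 47/(2*(x - 3)).
Integrate each term: A/(x−a) contributes A·log|x−a|.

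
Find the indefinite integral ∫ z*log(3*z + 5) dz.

z**2*log(3*z + 5)/2 - z**2/4 + 5*z/6 - 25*log(3*z + 5)/18 + C

Use integration by parts with u = log(3*z + 5), dv = z dz.
Then du = 3/(3*z + 5) dz and v = z**2/2.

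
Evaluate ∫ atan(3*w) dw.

Use integration by parts with u = arctan(3*w), dv = dw.
Then du = 3/(9*w**2 + 1) dw.

w*atan(3*w) - log(9*w**2 + 1)/6 + C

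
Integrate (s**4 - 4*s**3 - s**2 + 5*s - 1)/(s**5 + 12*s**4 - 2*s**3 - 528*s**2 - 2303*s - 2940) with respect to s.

Factor the denominator: (s - 7)*(s + 3)*(s + 4)*(s + 5)*(s + 7).
Partial-fraction decomposition: 461/(42*(s + 7)) - 179/(8*(s + 5)) + 475/(33*(s + 4)) - 41/(20*(s + 3)) + 169/(3080*(s - 7)).
Integrate each term: A/(s−a) contributes A·log|s−a|.

169*log(s - 7)/3080 - 41*log(s + 3)/20 + 475*log(s + 4)/33 - 179*log(s + 5)/8 + 461*log(s + 7)/42 + C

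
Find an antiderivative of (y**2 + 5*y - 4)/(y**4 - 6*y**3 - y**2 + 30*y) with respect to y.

Factor the denominator: y*(y - 5)*(y - 3)*(y + 2).
Partial-fraction decomposition: 1/(7*(y + 2)) - 2/(3*(y - 3)) + 23/(35*(y - 5)) - 2/(15*y).
Integrate each term: A/(y−a) contributes A·log|y−a|.

-2*log(y)/15 + 23*log(y - 5)/35 - 2*log(y - 3)/3 + log(y + 2)/7 + C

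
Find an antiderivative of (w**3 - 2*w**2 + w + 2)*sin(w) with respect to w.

Use integration by parts with u = w**3 - 2*w**2 + w + 2, dv = sin(w) dw, so v = -cos(w).
Apply parts 3 times (tabular method): alternate signs, differentiate u down to 0, integrate dv up.

-w**3*cos(w) + 3*w**2*sin(w) + 2*w**2*cos(w) - 4*w*sin(w) + 5*w*cos(w) - 5*sin(w) - 6*cos(w) + C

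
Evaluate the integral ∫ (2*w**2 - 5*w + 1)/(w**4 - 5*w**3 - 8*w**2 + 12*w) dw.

Factor the denominator: w*(w - 6)*(w - 1)*(w + 2).
Partial-fraction decomposition: -19/(48*(w + 2)) + 2/(15*(w - 1)) + 43/(240*(w - 6)) + 1/(12*w).
Integrate each term: A/(w−a) contributes A·log|w−a|.

log(w)/12 + 43*log(w - 6)/240 + 2*log(w - 1)/15 - 19*log(w + 2)/48 + C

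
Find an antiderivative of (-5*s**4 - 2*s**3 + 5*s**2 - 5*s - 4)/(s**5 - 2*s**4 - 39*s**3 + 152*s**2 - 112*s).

Factor the denominator: s*(s - 4)**2*(s - 1)*(s + 7).
Partial-fraction decomposition: -11043/(6776*(s + 7)) - 11/(72*(s - 1)) - 14171/(4356*(s - 4)) - 338/(33*(s - 4)**2) + 1/(28*s).
Integrate each term; A/(s−a) gives A·log|s−a|; A/(s−a)² gives −A/(s−a).

log(s)/28 - 14171*log(s - 4)/4356 - 11*log(s - 1)/72 - 11043*log(s + 7)/6776 + 338/(33*s - 132) + C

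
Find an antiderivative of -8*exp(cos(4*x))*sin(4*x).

Let u = cos(4*x), so du = (-4*sin(4*x)) dx.
Rewriting, the integral becomes 2·∫ e^u du = 2·e^u.
Substituting back, u = cos(4*x).

2*exp(cos(4*x)) + C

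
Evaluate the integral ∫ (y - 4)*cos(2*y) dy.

Use integration by parts with u = y - 4, dv = cos(2*y) dy, so v = sin(2*y)/2.
Apply parts 1 times (tabular method): alternate signs, differentiate u down to 0, integrate dv up.

y*sin(2*y)/2 - 2*sin(2*y) + cos(2*y)/4 + C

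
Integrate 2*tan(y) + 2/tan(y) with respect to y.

Let u = tan(y), so du = (tan(y)**2 + 1) dy.
Rewriting, the integral becomes 2·∫ 1/u du = 2·log(u).
Substituting back, u = tan(y).

2*log(tan(y)) + C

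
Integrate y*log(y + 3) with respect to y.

y**2*log(y + 3)/2 - y**2/4 + 3*y/2 - 9*log(y + 3)/2 + C

Use integration by parts with u = log(y + 3), dv = y dy.
Then du = 1/(y + 3) dy and v = y**2/2.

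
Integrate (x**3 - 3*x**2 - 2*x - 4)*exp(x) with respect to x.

(x**3 - 6*x**2 + 10*x - 14)*exp(x) + C

Use integration by parts with u = x**3 - 3*x**2 - 2*x - 4, dv = exp(x) dx, so v = exp(x).
Apply parts 3 times (tabular method): alternate signs, differentiate u down to 0, integrate dv up.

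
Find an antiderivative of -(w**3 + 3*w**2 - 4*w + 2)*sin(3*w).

w**3*cos(3*w)/3 - w**2*sin(3*w)/3 + w**2*cos(3*w) - 2*w*sin(3*w)/3 - 14*w*cos(3*w)/9 + 14*sin(3*w)/27 + 4*cos(3*w)/9 + C

Use integration by parts with u = w**3 + 3*w**2 - 4*w + 2, dv = -sin(3*w) dw, so v = cos(3*w)/3.
Apply parts 3 times (tabular method): alternate signs, differentiate u down to 0, integrate dv up.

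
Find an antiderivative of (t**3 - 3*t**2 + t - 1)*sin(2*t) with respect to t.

-t**3*cos(2*t)/2 + 3*t**2*sin(2*t)/4 + 3*t**2*cos(2*t)/2 - 3*t*sin(2*t)/2 + t*cos(2*t)/4 - sin(2*t)/8 - cos(2*t)/4 + C

Use integration by parts with u = t**3 - 3*t**2 + t - 1, dv = sin(2*t) dt, so v = -cos(2*t)/2.
Apply parts 3 times (tabular method): alternate signs, differentiate u down to 0, integrate dv up.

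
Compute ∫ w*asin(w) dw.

w**2*asin(w)/2 + w*sqrt(-w**2 + 1)/4 - asin(w)/4 + C

Use integration by parts with u = arcsin(w), dv = w dw.
Then du = 1/sqrt(-w**2 + 1) dw.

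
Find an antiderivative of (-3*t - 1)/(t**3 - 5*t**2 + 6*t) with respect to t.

Factor the denominator: t*(t - 3)*(t - 2).
Partial-fraction decomposition: 7/(2*(t - 2)) - 10/(3*(t - 3)) - 1/(6*t).
Integrate each term: A/(t−a) contributes A·log|t−a|.

-log(t)/6 - 10*log(t - 3)/3 + 7*log(t - 2)/2 + C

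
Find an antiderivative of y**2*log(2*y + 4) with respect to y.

Use integration by parts with u = log(2*y + 4), dv = y**2 dy.
Then du = 2/(2*y + 4) dy and v = y**3/3.

y**3*log(2*y + 4)/3 - y**3/9 + y**2/3 - 4*y/3 + 8*log(y + 2)/3 + C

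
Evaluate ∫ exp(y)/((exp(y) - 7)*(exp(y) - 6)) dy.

Let u = e^y, du = e^y dy.
The integral becomes ∫ du/((u-6)(u-7)); decompose into partial fractions.

log(exp(y) - 7) - log(exp(y) - 6) + C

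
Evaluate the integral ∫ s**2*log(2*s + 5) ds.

s**3*log(2*s + 5)/3 - s**3/9 + 5*s**2/12 - 25*s/12 + 125*log(2*s + 5)/24 + C

Use integration by parts with u = log(2*s + 5), dv = s**2 ds.
Then du = 2/(2*s + 5) ds and v = s**3/3.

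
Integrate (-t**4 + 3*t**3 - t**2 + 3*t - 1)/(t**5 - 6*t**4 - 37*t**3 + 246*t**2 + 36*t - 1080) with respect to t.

-667*log(t - 6)/288 + 261*log(t - 5)/154 - log(t - 3)/270 + 51*log(t + 2)/1120 - 1999*log(t + 6)/4752 + C

Factor the denominator: (t - 6)*(t - 5)*(t - 3)*(t + 2)*(t + 6).
Partial-fraction decomposition: -1999/(4752*(t + 6)) + 51/(1120*(t + 2)) - 1/(270*(t - 3)) + 261/(154*(t - 5)) - 667/(288*(t - 6)).
Integrate each term: A/(t−a) contributes A·log|t−a|.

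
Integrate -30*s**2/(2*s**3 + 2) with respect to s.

Let u = 2*s**3 + 2, so du = (6*s**2) ds.
Rewriting, the integral becomes -5·∫ 1/u du = -5·log(u).
Substituting back, u = 2*s**3 + 2.

-5*log(2*s**3 + 2) + C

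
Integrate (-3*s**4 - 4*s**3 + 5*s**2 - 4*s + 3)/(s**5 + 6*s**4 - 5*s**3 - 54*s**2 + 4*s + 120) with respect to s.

Factor the denominator: (s - 2)**2*(s + 2)*(s + 3)*(s + 5).
Partial-fraction decomposition: -409/(98*(s + 5)) + 3/(2*(s + 3)) + 5/(16*(s + 2)) - 501/(784*(s - 2)) - 13/(28*(s - 2)**2).
Integrate each term; A/(s−a) gives A·log|s−a|; A/(s−a)² gives −A/(s−a).

-501*log(s - 2)/784 + 5*log(s + 2)/16 + 3*log(s + 3)/2 - 409*log(s + 5)/98 + 13/(28*s - 56) + C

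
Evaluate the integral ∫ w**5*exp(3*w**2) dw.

(9*w**4 - 6*w**2 + 2)*exp(3*w**2)/54 + C

Let u = w², du = 2w dw; rewrite as (1/2)∫ u^2·exp(3u) du.
Now integrate by parts 2 times.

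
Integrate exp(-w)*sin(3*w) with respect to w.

Let I denote the integral. Integrate by parts with u = sin(3*w), dv = exp(-w) dw, so v = -exp(-w): I = -exp(-w)*sin(3*w) + 3·∫ exp(-w)*cos(3*w) dw.
Apply parts again with u = cos(3*w), dv = exp(-w) dw: ∫ exp(-w)*cos(3*w) dw = -exp(-w)*cos(3*w) − 3·I. Substituting back brings back I: I = -exp(-w)*sin(3*w) - 3*exp(-w)*cos(3*w) − 9·I.
Solving for I: (1 + 9)·I equals the remaining terms, so I = (1/10)·(-exp(-w)*sin(3*w) - 3*exp(-w)*cos(3*w)).

-exp(-w)*sin(3*w)/10 - 3*exp(-w)*cos(3*w)/10 + C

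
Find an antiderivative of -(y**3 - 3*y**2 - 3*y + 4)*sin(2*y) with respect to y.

y**3*cos(2*y)/2 - 3*y**2*sin(2*y)/4 - 3*y**2*cos(2*y)/2 + 3*y*sin(2*y)/2 - 9*y*cos(2*y)/4 + 9*sin(2*y)/8 + 11*cos(2*y)/4 + C

Use integration by parts with u = y**3 - 3*y**2 - 3*y + 4, dv = -sin(2*y) dy, so v = cos(2*y)/2.
Apply parts 3 times (tabular method): alternate signs, differentiate u down to 0, integrate dv up.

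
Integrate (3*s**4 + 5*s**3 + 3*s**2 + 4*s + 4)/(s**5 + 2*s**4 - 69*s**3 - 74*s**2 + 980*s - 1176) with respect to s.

Factor the denominator: (s - 7)*(s - 2)**2*(s + 6)*(s + 7).
Partial-fraction decomposition: 5611/(1134*(s + 7)) - 181/(52*(s + 6)) - 3779/(8100*(s - 2)) - 14/(45*(s - 2)**2) + 9097/(4550*(s - 7)).
Integrate each term; A/(s−a) gives A·log|s−a|; A/(s−a)² gives −A/(s−a).

9097*log(s - 7)/4550 - 3779*log(s - 2)/8100 - 181*log(s + 6)/52 + 5611*log(s + 7)/1134 + 14/(45*s - 90) + C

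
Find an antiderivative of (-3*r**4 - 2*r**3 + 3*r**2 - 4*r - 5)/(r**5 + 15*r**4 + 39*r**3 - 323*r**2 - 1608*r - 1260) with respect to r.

Factor the denominator: (r - 5)*(r + 1)*(r + 6)**2*(r + 7).
Partial-fraction decomposition: -6347/(72*(r + 7)) + 258311/(3025*(r + 6)) - 3329/(55*(r + 6)**2) - 1/(900*(r + 1)) - 2075/(8712*(r - 5)).
Integrate each term; A/(r−a) gives A·log|r−a|; A/(r−a)² gives −A/(r−a).

-2075*log(r - 5)/8712 - log(r + 1)/900 + 258311*log(r + 6)/3025 - 6347*log(r + 7)/72 + 3329/(55*r + 330) + C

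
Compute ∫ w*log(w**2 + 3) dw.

Let u = w**2 + 3, so du = (2*w) dw.
The integral becomes (1/2)·∫ log(u) du; integrate by parts with u′=log(u), dv′=du.

w**2*log(w**2 + 3)/2 - w**2/2 + 3*log(w**2 + 3)/2 + C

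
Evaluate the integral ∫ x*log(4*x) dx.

Use integration by parts with u = log(4*x), dv = x dx.
Then du = 1/x dx and v = x**2/2.

x**2*(log(x) + 2*log(2))/2 - x**2/4 + C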